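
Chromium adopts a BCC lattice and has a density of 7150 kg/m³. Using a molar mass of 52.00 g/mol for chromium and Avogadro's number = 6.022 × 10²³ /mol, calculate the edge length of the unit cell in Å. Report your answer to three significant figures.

2.89 Å

With Z = 2 atoms per BCC cell, a³ = Z·M/(N_A·ρ) = 2 × 52.00 / (6.022 × 10²³ × 7.150 g/cm³) = 2.415 × 10^-23 cm³.
a = (2.415 × 10^-23)^(1/3) = 2.891 × 10^-8 cm = 2.89 Å.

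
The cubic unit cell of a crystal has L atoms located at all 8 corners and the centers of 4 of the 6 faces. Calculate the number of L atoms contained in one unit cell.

Corner atoms are shared by 8 cells (1/8 each), face atoms by 2 (1/2 each).
Net atoms = 8 × 1/8 + 4 × 1/2 = 1 + 2 = 3.

3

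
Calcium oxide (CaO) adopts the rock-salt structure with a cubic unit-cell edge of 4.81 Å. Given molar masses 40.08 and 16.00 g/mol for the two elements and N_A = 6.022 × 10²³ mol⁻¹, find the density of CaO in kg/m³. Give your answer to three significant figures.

The rock-salt structure contains Z = 4 formula units per cell; M(CaO) = 40.08 + 16.00 = 56.08 g/mol.
a³ = (4.810 × 10^-8 cm)³ = 1.113 × 10^-22 cm³.
ρ = 4 × 56.08 / (6.022 × 10²³ × 1.113 × 10^-22) = 3.347 g/cm³ = 3350 kg/m³.

3350 kg/m³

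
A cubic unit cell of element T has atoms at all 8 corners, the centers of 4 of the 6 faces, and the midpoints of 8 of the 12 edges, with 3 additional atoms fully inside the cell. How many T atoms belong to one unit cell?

Corner atoms are shared by 8 cells (1/8 each), face atoms by 2 (1/2 each), edge atoms by 4 (1/4 each), interior atoms are unshared.
Net atoms = 8 × 1/8 + 4 × 1/2 + 8 × 1/4 + 3 = 1 + 2 + 2 + 3 = 8.

8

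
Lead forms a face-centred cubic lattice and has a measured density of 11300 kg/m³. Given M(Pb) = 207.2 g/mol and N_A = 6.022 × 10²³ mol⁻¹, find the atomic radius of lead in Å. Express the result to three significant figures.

1.75 Å

For an FCC cell (Z = 4), a³ = Z·M/(N_A·ρ) = 4 × 207.2 / (6.022 × 10²³ × 11.30) = 1.218 × 10^-22 cm³, so a = 4.957 × 10^-8 cm = 4.957 Å.
Atoms touch along the face diagonal, so √2·a = 4r, so r = 0.3536 × a = 1.75 Å.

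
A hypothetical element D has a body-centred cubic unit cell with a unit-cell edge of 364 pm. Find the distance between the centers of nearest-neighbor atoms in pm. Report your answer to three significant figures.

315 pm

In a BCC structure, atoms touch along the body diagonal, so √3·a = 4r; the nearest-neighbor distance equals 2r = 0.8660·a.
d = 0.8660 × 364 = 315 pm.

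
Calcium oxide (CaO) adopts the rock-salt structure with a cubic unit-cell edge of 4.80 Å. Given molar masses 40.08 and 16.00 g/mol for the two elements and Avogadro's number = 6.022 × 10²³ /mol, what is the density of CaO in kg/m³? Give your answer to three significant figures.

The rock-salt structure contains Z = 4 formula units per cell; M(CaO) = 40.08 + 16.00 = 56.08 g/mol.
a³ = (4.800 × 10^-8 cm)³ = 1.106 × 10^-22 cm³.
ρ = 4 × 56.08 / (6.022 × 10²³ × 1.106 × 10^-22) = 3.368 g/cm³ = 3370 kg/m³.

3370 kg/m³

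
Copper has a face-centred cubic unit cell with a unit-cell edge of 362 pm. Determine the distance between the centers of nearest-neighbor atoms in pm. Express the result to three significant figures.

In an FCC structure, atoms touch along the face diagonal, so √2·a = 4r; the nearest-neighbor distance equals 2r = 0.7071·a.
d = 0.7071 × 362 = 256 pm.

256 pm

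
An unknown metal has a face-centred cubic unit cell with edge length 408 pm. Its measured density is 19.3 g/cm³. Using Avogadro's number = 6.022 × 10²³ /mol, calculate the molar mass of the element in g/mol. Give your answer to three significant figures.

An FCC cell has Z = 4 atoms; a = 4.080 × 10^-8 cm.
M = ρ·N_A·a³/Z = 19.3 × 6.022 × 10²³ × 6.792 × 10^-23 / 4 = 197 g/mol.

197 g/mol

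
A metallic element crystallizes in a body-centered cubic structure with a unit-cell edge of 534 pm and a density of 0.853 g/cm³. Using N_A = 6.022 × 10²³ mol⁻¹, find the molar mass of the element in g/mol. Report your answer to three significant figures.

A BCC cell has Z = 2 atoms; a = 5.340 × 10^-8 cm.
M = ρ·N_A·a³/Z = 0.853 × 6.022 × 10²³ × 1.523 × 10^-22 / 2 = 39.1 g/mol.

39.1 g/mol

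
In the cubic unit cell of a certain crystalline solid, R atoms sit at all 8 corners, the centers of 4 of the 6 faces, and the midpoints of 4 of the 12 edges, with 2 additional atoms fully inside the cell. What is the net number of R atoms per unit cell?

Corner atoms are shared by 8 cells (1/8 each), face atoms by 2 (1/2 each), edge atoms by 4 (1/4 each), interior atoms are unshared.
Net atoms = 8 × 1/8 + 4 × 1/2 + 4 × 1/4 + 2 = 1 + 2 + 1 + 2 = 6.

6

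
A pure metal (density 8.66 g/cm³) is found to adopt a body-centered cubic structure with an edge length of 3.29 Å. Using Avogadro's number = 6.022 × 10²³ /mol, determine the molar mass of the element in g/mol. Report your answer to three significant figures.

92.9 g/mol

A BCC cell has Z = 2 atoms; a = 3.290 × 10^-8 cm.
M = ρ·N_A·a³/Z = 8.66 × 6.022 × 10²³ × 3.561 × 10^-23 / 2 = 92.9 g/mol.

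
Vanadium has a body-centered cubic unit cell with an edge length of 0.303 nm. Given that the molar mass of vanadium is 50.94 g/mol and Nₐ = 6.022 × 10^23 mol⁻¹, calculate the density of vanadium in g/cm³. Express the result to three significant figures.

A BCC unit cell contains Z = 2 atoms.
Cell volume: a³ = (0.303 nm)³ = (3.030 × 10^-8 cm)³ = 2.782 × 10^-23 cm³.
ρ = Z·M/(N_A·a³) = 2 × 50.94 / (6.022 × 10²³ × 2.782 × 10^-23) = 6.082 g/cm³.

6.08 g/cm³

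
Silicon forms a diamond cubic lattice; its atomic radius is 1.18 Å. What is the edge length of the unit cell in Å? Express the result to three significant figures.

5.45 Å

In a diamond cubic lattice, nearest neighbors lie along the body diagonal with √3·a = 8r.
a = 8r/√3 = 8 × 1.18 / 1.7321 = 5.45 Å.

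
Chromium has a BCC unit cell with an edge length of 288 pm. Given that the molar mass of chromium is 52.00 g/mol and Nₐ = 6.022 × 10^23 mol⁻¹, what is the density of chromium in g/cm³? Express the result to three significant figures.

A BCC unit cell contains Z = 2 atoms.
Cell volume: a³ = (288 pm)³ = (2.880 × 10^-8 cm)³ = 2.389 × 10^-23 cm³.
ρ = Z·M/(N_A·a³) = 2 × 52.00 / (6.022 × 10²³ × 2.389 × 10^-23) = 7.230 g/cm³.

7.23 g/cm³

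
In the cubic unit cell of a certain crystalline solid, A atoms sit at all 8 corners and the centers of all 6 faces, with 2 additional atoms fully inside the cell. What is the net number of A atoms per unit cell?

6

Corner atoms are shared by 8 cells (1/8 each), face atoms by 2 (1/2 each), interior atoms are unshared.
Net atoms = 8 × 1/8 + 6 × 1/2 + 2 = 1 + 3 + 2 = 6.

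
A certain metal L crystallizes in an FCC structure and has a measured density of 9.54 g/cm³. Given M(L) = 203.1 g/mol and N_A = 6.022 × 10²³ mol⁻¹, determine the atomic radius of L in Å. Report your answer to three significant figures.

For an FCC cell (Z = 4), a³ = Z·M/(N_A·ρ) = 4 × 203.1 / (6.022 × 10²³ × 9.540) = 1.414 × 10^-22 cm³, so a = 5.210 × 10^-8 cm = 5.210 Å.
Atoms touch along the face diagonal, so √2·a = 4r, so r = 0.3536 × a = 1.84 Å.

1.84 Å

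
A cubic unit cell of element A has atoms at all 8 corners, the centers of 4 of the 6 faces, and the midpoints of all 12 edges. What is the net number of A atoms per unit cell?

6

Corner atoms are shared by 8 cells (1/8 each), face atoms by 2 (1/2 each), edge atoms by 4 (1/4 each).
Net atoms = 8 × 1/8 + 4 × 1/2 + 12 × 1/4 = 1 + 2 + 3 = 6.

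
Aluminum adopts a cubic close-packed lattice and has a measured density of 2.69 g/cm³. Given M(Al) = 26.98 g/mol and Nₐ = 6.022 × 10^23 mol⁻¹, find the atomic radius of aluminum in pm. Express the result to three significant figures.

For an FCC cell (Z = 4), a³ = Z·M/(N_A·ρ) = 4 × 26.98 / (6.022 × 10²³ × 2.690) = 6.662 × 10^-23 cm³, so a = 4.054 × 10^-8 cm = 405.4 pm.
Atoms touch along the face diagonal, so √2·a = 4r, so r = 0.3536 × a = 143 pm.

143 pm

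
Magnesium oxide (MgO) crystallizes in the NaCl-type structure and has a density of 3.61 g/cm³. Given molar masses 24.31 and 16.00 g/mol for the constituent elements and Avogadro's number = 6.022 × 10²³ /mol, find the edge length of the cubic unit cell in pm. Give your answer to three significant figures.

420 pm

M(MgO) = 40.31 g/mol; Z = 4 formula units per cell.
a³ = Z·M/(N_A·ρ) = 4 × 40.31 / (6.022 × 10²³ × 3.61) = 7.417 × 10^-23 cm³, so a = 4.202 × 10^-8 cm = 420 pm.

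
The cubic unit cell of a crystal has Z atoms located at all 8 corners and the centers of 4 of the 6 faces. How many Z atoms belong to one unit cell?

Corner atoms are shared by 8 cells (1/8 each), face atoms by 2 (1/2 each).
Net atoms = 8 × 1/8 + 4 × 1/2 = 1 + 2 = 3.

3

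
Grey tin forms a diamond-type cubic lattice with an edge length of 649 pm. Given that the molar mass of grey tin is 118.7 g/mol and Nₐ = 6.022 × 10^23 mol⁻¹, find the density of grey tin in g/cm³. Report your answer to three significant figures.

A diamond cubic unit cell contains Z = 8 atoms.
Cell volume: a³ = (649 pm)³ = (6.490 × 10^-8 cm)³ = 2.734 × 10^-22 cm³.
ρ = Z·M/(N_A·a³) = 8 × 118.7 / (6.022 × 10²³ × 2.734 × 10^-22) = 5.769 g/cm³.

5.77 g/cm³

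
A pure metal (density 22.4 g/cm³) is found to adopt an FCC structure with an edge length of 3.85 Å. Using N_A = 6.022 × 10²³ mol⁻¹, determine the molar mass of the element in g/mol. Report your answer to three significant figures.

An FCC cell has Z = 4 atoms; a = 3.850 × 10^-8 cm.
M = ρ·N_A·a³/Z = 22.4 × 6.022 × 10²³ × 5.707 × 10^-23 / 4 = 192 g/mol.

192 g/mol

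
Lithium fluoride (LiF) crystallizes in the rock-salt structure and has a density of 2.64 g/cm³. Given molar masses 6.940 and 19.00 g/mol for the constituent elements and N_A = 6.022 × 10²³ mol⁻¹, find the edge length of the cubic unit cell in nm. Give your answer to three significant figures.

0.403 nm

M(LiF) = 25.94 g/mol; Z = 4 formula units per cell.
a³ = Z·M/(N_A·ρ) = 4 × 25.94 / (6.022 × 10²³ × 2.64) = 6.527 × 10^-23 cm³, so a = 4.026 × 10^-8 cm = 0.403 nm.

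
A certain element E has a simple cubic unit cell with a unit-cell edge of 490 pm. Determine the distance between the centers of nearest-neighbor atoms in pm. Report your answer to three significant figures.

In a simple cubic structure, atoms touch along the cell edge, so a = 2r; the nearest-neighbor distance equals 2r = 1.000·a.
d = 1.000 × 490 = 490 pm.

490 pm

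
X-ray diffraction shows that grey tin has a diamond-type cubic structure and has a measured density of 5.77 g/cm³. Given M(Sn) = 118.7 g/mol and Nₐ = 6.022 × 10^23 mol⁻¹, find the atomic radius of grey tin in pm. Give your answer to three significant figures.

141 pm

For a diamond cubic cell (Z = 8), a³ = Z·M/(N_A·ρ) = 8 × 118.7 / (6.022 × 10²³ × 5.770) = 2.733 × 10^-22 cm³, so a = 6.489 × 10^-8 cm = 648.9 pm.
Nearest neighbors lie along the body diagonal with √3·a = 8r, so r = 0.2165 × a = 141 pm.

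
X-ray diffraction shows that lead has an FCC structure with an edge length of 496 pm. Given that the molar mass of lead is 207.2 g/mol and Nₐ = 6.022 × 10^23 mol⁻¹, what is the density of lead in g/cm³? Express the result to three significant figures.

An FCC unit cell contains Z = 4 atoms.
Cell volume: a³ = (496 pm)³ = (4.960 × 10^-8 cm)³ = 1.220 × 10^-22 cm³.
ρ = Z·M/(N_A·a³) = 4 × 207.2 / (6.022 × 10²³ × 1.220 × 10^-22) = 11.28 g/cm³.

11.3 g/cm³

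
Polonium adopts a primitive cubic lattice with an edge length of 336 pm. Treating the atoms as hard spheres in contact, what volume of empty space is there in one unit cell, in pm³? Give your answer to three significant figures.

1.81 × 10^7 pm³

In a simple cubic lattice atoms touch along the cell edge, so a = 2r, so r = 0.5000a = 168.0 pm.
V_cell = a³ = 3.793 × 10^7 pm³; V_atoms = 1 × (4/3)πr³ = 1.986 × 10^7 pm³.
Empty space = 3.793 × 10^7 − 1.986 × 10^7 = 1.81 × 10^7 pm³.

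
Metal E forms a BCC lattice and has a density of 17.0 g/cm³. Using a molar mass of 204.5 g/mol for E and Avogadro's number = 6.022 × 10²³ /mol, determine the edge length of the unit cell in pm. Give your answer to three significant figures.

342 pm

With Z = 2 atoms per BCC cell, a³ = Z·M/(N_A·ρ) = 2 × 204.5 / (6.022 × 10²³ × 17.00 g/cm³) = 3.995 × 10^-23 cm³.
a = (3.995 × 10^-23)^(1/3) = 3.419 × 10^-8 cm = 342 pm.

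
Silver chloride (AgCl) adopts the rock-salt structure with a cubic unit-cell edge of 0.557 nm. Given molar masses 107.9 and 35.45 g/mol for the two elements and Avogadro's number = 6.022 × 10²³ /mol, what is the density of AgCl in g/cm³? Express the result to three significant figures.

5.51 g/cm³

The rock-salt structure contains Z = 4 formula units per cell; M(AgCl) = 107.9 + 35.45 = 143.35 g/mol.
a³ = (5.570 × 10^-8 cm)³ = 1.728 × 10^-22 cm³.
ρ = 4 × 143.35 / (6.022 × 10²³ × 1.728 × 10^-22) = 5.510 g/cm³.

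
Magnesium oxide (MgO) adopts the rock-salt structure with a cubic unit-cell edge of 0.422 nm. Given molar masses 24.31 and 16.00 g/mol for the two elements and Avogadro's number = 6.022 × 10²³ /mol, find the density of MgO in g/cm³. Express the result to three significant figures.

The rock-salt structure contains Z = 4 formula units per cell; M(MgO) = 24.31 + 16.00 = 40.31 g/mol.
a³ = (4.220 × 10^-8 cm)³ = 7.515 × 10^-23 cm³.
ρ = 4 × 40.31 / (6.022 × 10²³ × 7.515 × 10^-23) = 3.563 g/cm³.

3.56 g/cm³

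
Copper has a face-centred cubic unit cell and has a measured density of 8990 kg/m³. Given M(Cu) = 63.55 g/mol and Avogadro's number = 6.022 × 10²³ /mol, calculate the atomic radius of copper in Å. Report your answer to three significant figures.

1.28 Å

For an FCC cell (Z = 4), a³ = Z·M/(N_A·ρ) = 4 × 63.55 / (6.022 × 10²³ × 8.990) = 4.695 × 10^-23 cm³, so a = 3.608 × 10^-8 cm = 3.608 Å.
Atoms touch along the face diagonal, so √2·a = 4r, so r = 0.3536 × a = 1.28 Å.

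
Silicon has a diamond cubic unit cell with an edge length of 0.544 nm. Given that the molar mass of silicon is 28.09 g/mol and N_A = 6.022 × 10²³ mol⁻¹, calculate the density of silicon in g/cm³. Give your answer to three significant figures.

A diamond cubic unit cell contains Z = 8 atoms.
Cell volume: a³ = (0.544 nm)³ = (5.440 × 10^-8 cm)³ = 1.610 × 10^-22 cm³.
ρ = Z·M/(N_A·a³) = 8 × 28.09 / (6.022 × 10²³ × 1.610 × 10^-22) = 2.318 g/cm³.

2.32 g/cm³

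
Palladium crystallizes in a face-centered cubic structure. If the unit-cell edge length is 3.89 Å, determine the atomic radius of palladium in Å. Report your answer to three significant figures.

1.38 Å

In an FCC lattice, atoms touch along the face diagonal, so √2·a = 4r.
r = √2·a/4 = 1.4142 × 3.89 / 4 = 1.38 Å.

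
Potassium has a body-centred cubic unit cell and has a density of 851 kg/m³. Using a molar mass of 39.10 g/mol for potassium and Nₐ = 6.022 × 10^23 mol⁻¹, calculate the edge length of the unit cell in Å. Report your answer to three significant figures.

5.34 Å

With Z = 2 atoms per BCC cell, a³ = Z·M/(N_A·ρ) = 2 × 39.10 / (6.022 × 10²³ × 0.8510 g/cm³) = 1.526 × 10^-22 cm³.
a = (1.526 × 10^-22)^(1/3) = 5.344 × 10^-8 cm = 5.34 Å.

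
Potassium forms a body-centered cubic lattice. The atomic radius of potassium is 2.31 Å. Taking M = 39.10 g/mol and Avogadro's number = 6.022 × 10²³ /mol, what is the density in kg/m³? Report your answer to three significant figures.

855 kg/m³

In a BCC lattice, atoms touch along the body diagonal, so √3·a = 4r, giving a = 5.335 Å = 5.335 × 10^-8 cm.
With Z = 2, ρ = Z·M/(N_A·a³) = 2 × 39.10 / (6.022 × 10²³ × 1.518 × 10^-22) = 0.8553 g/cm³ = 855 kg/m³.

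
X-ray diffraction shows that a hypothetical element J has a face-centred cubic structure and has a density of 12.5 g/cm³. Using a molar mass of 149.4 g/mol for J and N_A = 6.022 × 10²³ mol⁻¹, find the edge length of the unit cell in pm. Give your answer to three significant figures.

430 pm

With Z = 4 atoms per FCC cell, a³ = Z·M/(N_A·ρ) = 4 × 149.4 / (6.022 × 10²³ × 12.50 g/cm³) = 7.939 × 10^-23 cm³.
a = (7.939 × 10^-23)^(1/3) = 4.298 × 10^-8 cm = 430 pm.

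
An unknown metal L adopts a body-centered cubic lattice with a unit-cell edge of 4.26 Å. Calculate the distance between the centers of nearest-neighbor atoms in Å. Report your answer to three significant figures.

In a BCC structure, atoms touch along the body diagonal, so √3·a = 4r; the nearest-neighbor distance equals 2r = 0.8660·a.
d = 0.8660 × 4.26 = 3.69 Å.

3.69 Å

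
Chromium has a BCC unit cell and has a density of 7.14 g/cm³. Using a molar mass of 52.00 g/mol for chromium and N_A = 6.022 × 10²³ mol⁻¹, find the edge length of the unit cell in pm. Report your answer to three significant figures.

289 pm

With Z = 2 atoms per BCC cell, a³ = Z·M/(N_A·ρ) = 2 × 52.00 / (6.022 × 10²³ × 7.140 g/cm³) = 2.419 × 10^-23 cm³.
a = (2.419 × 10^-23)^(1/3) = 2.892 × 10^-8 cm = 289 pm.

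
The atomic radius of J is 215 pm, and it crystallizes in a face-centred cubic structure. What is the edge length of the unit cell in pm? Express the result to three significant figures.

608 pm

In an FCC lattice, atoms touch along the face diagonal, so √2·a = 4r.
a = 4r/√2 = 4 × 215 / 1.4142 = 608 pm.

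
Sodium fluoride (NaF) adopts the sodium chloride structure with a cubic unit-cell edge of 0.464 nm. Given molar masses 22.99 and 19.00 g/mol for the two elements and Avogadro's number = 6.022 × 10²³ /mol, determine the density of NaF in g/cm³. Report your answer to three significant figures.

The sodium chloride structure contains Z = 4 formula units per cell; M(NaF) = 22.99 + 19.00 = 41.99 g/mol.
a³ = (4.640 × 10^-8 cm)³ = 9.990 × 10^-23 cm³.
ρ = 4 × 41.99 / (6.022 × 10²³ × 9.990 × 10^-23) = 2.792 g/cm³.

2.79 g/cm³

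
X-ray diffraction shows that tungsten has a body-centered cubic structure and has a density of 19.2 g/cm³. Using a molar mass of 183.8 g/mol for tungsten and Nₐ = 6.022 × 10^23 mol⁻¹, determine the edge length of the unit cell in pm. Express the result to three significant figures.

317 pm

With Z = 2 atoms per BCC cell, a³ = Z·M/(N_A·ρ) = 2 × 183.8 / (6.022 × 10²³ × 19.20 g/cm³) = 3.179 × 10^-23 cm³.
a = (3.179 × 10^-23)^(1/3) = 3.168 × 10^-8 cm = 317 pm.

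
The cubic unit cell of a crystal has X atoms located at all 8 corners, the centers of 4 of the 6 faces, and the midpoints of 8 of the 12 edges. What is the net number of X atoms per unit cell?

Corner atoms are shared by 8 cells (1/8 each), face atoms by 2 (1/2 each), edge atoms by 4 (1/4 each).
Net atoms = 8 × 1/8 + 4 × 1/2 + 8 × 1/4 = 1 + 2 + 2 = 5.

5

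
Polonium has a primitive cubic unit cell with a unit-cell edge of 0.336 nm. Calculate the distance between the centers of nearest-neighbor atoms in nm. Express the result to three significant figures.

0.336 nm

In a simple cubic structure, atoms touch along the cell edge, so a = 2r; the nearest-neighbor distance equals 2r = 1.000·a.
d = 1.000 × 0.336 = 0.336 nm.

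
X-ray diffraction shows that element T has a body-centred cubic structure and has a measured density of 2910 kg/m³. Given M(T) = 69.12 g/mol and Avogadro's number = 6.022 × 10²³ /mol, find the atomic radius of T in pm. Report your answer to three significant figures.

For a BCC cell (Z = 2), a³ = Z·M/(N_A·ρ) = 2 × 69.12 / (6.022 × 10²³ × 2.910) = 7.889 × 10^-23 cm³, so a = 4.289 × 10^-8 cm = 428.9 pm.
Atoms touch along the body diagonal, so √3·a = 4r, so r = 0.4330 × a = 186 pm.

186 pm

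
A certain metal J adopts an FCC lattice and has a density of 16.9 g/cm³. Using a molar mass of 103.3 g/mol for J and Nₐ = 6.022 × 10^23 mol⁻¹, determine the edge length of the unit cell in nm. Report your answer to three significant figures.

With Z = 4 atoms per FCC cell, a³ = Z·M/(N_A·ρ) = 4 × 103.3 / (6.022 × 10²³ × 16.90 g/cm³) = 4.060 × 10^-23 cm³.
a = (4.060 × 10^-23)^(1/3) = 3.437 × 10^-8 cm = 0.344 nm.

0.344 nm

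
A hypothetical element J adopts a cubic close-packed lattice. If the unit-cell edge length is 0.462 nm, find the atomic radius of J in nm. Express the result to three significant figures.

0.163 nm

In an FCC lattice, atoms touch along the face diagonal, so √2·a = 4r.
r = √2·a/4 = 1.4142 × 0.462 / 4 = 0.163 nm.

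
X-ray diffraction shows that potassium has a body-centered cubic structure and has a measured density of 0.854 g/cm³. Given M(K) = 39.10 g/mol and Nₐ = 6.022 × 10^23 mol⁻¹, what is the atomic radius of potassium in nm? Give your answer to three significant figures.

For a BCC cell (Z = 2), a³ = Z·M/(N_A·ρ) = 2 × 39.10 / (6.022 × 10²³ × 0.8540) = 1.521 × 10^-22 cm³, so a = 5.337 × 10^-8 cm = 0.5337 nm.
Atoms touch along the body diagonal, so √3·a = 4r, so r = 0.4330 × a = 0.231 nm.

0.231 nm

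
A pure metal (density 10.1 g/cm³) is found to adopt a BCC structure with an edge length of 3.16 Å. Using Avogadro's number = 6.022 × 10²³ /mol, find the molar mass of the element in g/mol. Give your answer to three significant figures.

A BCC cell has Z = 2 atoms; a = 3.160 × 10^-8 cm.
M = ρ·N_A·a³/Z = 10.1 × 6.022 × 10²³ × 3.155 × 10^-23 / 2 = 96.0 g/mol.

96.0 g/mol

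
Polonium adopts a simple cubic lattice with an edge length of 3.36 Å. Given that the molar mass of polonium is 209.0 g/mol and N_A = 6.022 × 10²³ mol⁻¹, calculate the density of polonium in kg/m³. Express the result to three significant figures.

9150 kg/m³

A simple cubic unit cell contains Z = 1 atom.
Cell volume: a³ = (3.36 Å)³ = (3.360 × 10^-8 cm)³ = 3.793 × 10^-23 cm³.
ρ = Z·M/(N_A·a³) = 1 × 209.0 / (6.022 × 10²³ × 3.793 × 10^-23) = 9.149 g/cm³ = 9150 kg/m³.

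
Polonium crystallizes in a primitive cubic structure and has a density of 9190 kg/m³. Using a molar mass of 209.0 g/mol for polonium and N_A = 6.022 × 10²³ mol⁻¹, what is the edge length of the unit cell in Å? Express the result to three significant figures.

3.36 Å

With Z = 1 atom per simple cubic cell, a³ = Z·M/(N_A·ρ) = 1 × 209.0 / (6.022 × 10²³ × 9.190 g/cm³) = 3.777 × 10^-23 cm³.
a = (3.777 × 10^-23)^(1/3) = 3.355 × 10^-8 cm = 3.36 Å.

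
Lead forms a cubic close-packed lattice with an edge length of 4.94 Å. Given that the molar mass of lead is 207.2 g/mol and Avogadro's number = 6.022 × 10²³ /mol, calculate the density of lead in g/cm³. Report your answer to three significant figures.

11.4 g/cm³

An FCC unit cell contains Z = 4 atoms.
Cell volume: a³ = (4.94 Å)³ = (4.940 × 10^-8 cm)³ = 1.206 × 10^-22 cm³.
ρ = Z·M/(N_A·a³) = 4 × 207.2 / (6.022 × 10²³ × 1.206 × 10^-22) = 11.42 g/cm³.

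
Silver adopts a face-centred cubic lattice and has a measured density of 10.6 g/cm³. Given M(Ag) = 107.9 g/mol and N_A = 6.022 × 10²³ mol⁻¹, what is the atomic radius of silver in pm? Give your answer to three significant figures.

144 pm

For an FCC cell (Z = 4), a³ = Z·M/(N_A·ρ) = 4 × 107.9 / (6.022 × 10²³ × 10.60) = 6.761 × 10^-23 cm³, so a = 4.074 × 10^-8 cm = 407.4 pm.
Atoms touch along the face diagonal, so √2·a = 4r, so r = 0.3536 × a = 144 pm.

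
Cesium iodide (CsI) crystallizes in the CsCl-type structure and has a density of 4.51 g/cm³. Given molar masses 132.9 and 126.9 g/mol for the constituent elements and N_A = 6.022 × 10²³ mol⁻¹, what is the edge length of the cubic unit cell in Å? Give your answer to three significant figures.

4.57 Å

M(CsI) = 259.8 g/mol; Z = 1 formula unit per cell.
a³ = Z·M/(N_A·ρ) = 1 × 259.8 / (6.022 × 10²³ × 4.51) = 9.566 × 10^-23 cm³, so a = 4.573 × 10^-8 cm = 4.57 Å.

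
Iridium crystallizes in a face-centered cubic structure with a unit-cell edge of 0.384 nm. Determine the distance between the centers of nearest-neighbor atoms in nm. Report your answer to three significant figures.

In an FCC structure, atoms touch along the face diagonal, so √2·a = 4r; the nearest-neighbor distance equals 2r = 0.7071·a.
d = 0.7071 × 0.384 = 0.272 nm.

0.272 nm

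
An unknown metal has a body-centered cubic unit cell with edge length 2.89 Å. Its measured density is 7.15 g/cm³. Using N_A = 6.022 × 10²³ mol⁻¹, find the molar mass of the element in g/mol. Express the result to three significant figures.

A BCC cell has Z = 2 atoms; a = 2.890 × 10^-8 cm.
M = ρ·N_A·a³/Z = 7.15 × 6.022 × 10²³ × 2.414 × 10^-23 / 2 = 52.0 g/mol.

52.0 g/mol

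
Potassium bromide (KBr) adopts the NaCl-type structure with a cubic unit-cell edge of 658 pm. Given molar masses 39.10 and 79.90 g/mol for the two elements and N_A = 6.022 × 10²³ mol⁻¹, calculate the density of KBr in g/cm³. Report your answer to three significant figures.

The NaCl-type structure contains Z = 4 formula units per cell; M(KBr) = 39.10 + 79.90 = 119.0 g/mol.
a³ = (6.580 × 10^-8 cm)³ = 2.849 × 10^-22 cm³.
ρ = 4 × 119.0 / (6.022 × 10²³ × 2.849 × 10^-22) = 2.775 g/cm³.

2.77 g/cm³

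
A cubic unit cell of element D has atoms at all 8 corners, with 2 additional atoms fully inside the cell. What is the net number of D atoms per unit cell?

3

Corner atoms are shared by 8 cells (1/8 each), interior atoms are unshared.
Net atoms = 8 × 1/8 + 2 = 1 + 2 = 3.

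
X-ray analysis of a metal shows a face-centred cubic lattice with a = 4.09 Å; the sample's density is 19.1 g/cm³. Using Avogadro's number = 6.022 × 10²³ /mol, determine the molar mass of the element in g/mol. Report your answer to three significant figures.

197 g/mol

An FCC cell has Z = 4 atoms; a = 4.090 × 10^-8 cm.
M = ρ·N_A·a³/Z = 19.1 × 6.022 × 10²³ × 6.842 × 10^-23 / 4 = 197 g/mol.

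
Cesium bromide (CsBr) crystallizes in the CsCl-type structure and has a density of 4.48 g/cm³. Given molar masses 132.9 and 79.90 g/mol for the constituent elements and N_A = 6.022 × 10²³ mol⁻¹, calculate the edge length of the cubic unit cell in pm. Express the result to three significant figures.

429 pm

M(CsBr) = 212.8 g/mol; Z = 1 formula unit per cell.
a³ = Z·M/(N_A·ρ) = 1 × 212.8 / (6.022 × 10²³ × 4.48) = 7.888 × 10^-23 cm³, so a = 4.289 × 10^-8 cm = 429 pm.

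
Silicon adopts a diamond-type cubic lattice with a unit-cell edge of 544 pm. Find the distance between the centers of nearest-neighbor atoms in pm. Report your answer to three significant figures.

In a diamond cubic structure, nearest neighbors lie along the body diagonal with √3·a = 8r; the nearest-neighbor distance equals 2r = 0.4330·a.
d = 0.4330 × 544 = 236 pm.

236 pm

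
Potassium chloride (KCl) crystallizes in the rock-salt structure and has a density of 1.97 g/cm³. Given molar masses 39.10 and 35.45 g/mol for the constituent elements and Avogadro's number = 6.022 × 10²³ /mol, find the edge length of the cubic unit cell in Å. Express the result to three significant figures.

6.31 Å

M(KCl) = 74.55 g/mol; Z = 4 formula units per cell.
a³ = Z·M/(N_A·ρ) = 4 × 74.55 / (6.022 × 10²³ × 1.97) = 2.514 × 10^-22 cm³, so a = 6.311 × 10^-8 cm = 6.31 Å.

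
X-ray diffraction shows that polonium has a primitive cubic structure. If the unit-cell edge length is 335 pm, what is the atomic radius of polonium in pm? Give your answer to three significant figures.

168 pm

In a simple cubic lattice, atoms touch along the cell edge, so a = 2r.
r = a/2 = 335/2 = 168 pm.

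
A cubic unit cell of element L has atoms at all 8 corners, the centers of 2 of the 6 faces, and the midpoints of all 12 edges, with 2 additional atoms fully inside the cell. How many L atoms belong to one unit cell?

Corner atoms are shared by 8 cells (1/8 each), face atoms by 2 (1/2 each), edge atoms by 4 (1/4 each), interior atoms are unshared.
Net atoms = 8 × 1/8 + 2 × 1/2 + 12 × 1/4 + 2 = 1 + 1 + 3 + 2 = 7.

7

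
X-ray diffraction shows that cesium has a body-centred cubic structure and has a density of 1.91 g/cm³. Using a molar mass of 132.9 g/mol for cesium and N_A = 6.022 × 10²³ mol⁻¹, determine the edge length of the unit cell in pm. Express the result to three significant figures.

614 pm

With Z = 2 atoms per BCC cell, a³ = Z·M/(N_A·ρ) = 2 × 132.9 / (6.022 × 10²³ × 1.910 g/cm³) = 2.311 × 10^-22 cm³.
a = (2.311 × 10^-22)^(1/3) = 6.137 × 10^-8 cm = 614 pm.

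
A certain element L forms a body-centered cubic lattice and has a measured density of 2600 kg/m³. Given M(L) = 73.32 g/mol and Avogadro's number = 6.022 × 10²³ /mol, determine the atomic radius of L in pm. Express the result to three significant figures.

For a BCC cell (Z = 2), a³ = Z·M/(N_A·ρ) = 2 × 73.32 / (6.022 × 10²³ × 2.600) = 9.366 × 10^-23 cm³, so a = 4.541 × 10^-8 cm = 454.1 pm.
Atoms touch along the body diagonal, so √3·a = 4r, so r = 0.4330 × a = 197 pm.

197 pm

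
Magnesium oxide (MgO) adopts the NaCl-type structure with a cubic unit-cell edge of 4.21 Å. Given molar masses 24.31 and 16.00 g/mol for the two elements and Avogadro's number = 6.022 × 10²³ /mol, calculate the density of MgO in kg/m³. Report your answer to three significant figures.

The NaCl-type structure contains Z = 4 formula units per cell; M(MgO) = 24.31 + 16.00 = 40.31 g/mol.
a³ = (4.210 × 10^-8 cm)³ = 7.462 × 10^-23 cm³.
ρ = 4 × 40.31 / (6.022 × 10²³ × 7.462 × 10^-23) = 3.588 g/cm³ = 3590 kg/m³.

3590 kg/m³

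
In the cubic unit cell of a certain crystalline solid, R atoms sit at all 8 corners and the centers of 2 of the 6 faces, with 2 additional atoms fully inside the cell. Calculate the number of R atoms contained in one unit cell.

Corner atoms are shared by 8 cells (1/8 each), face atoms by 2 (1/2 each), interior atoms are unshared.
Net atoms = 8 × 1/8 + 2 × 1/2 + 2 = 1 + 1 + 2 = 4.

4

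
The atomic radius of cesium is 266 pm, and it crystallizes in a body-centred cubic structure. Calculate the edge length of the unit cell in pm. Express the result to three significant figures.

614 pm

In a BCC lattice, atoms touch along the body diagonal, so √3·a = 4r.
a = 4r/√3 = 4 × 266 / 1.7321 = 614 pm.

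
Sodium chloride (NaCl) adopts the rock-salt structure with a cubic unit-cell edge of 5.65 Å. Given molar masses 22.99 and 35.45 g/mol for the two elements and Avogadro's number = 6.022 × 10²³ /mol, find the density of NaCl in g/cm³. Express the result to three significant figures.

The rock-salt structure contains Z = 4 formula units per cell; M(NaCl) = 22.99 + 35.45 = 58.44 g/mol.
a³ = (5.650 × 10^-8 cm)³ = 1.804 × 10^-22 cm³.
ρ = 4 × 58.44 / (6.022 × 10²³ × 1.804 × 10^-22) = 2.152 g/cm³.

2.15 g/cm³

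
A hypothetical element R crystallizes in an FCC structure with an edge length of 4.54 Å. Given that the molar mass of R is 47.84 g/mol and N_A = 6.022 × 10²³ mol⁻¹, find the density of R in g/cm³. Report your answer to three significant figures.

3.40 g/cm³

An FCC unit cell contains Z = 4 atoms.
Cell volume: a³ = (4.54 Å)³ = (4.540 × 10^-8 cm)³ = 9.358 × 10^-23 cm³.
ρ = Z·M/(N_A·a³) = 4 × 47.84 / (6.022 × 10²³ × 9.358 × 10^-23) = 3.396 g/cm³.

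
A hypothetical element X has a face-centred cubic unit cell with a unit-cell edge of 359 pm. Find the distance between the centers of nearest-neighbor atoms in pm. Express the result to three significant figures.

254 pm

In an FCC structure, atoms touch along the face diagonal, so √2·a = 4r; the nearest-neighbor distance equals 2r = 0.7071·a.
d = 0.7071 × 359 = 254 pm.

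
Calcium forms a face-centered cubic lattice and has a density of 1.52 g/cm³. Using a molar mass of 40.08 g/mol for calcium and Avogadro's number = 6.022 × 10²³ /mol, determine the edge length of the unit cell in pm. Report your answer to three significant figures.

With Z = 4 atoms per FCC cell, a³ = Z·M/(N_A·ρ) = 4 × 40.08 / (6.022 × 10²³ × 1.520 g/cm³) = 1.751 × 10^-22 cm³.
a = (1.751 × 10^-22)^(1/3) = 5.595 × 10^-8 cm = 560 pm.

560 pm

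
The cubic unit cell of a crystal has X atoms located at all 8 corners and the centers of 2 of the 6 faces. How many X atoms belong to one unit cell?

2

Corner atoms are shared by 8 cells (1/8 each), face atoms by 2 (1/2 each).
Net atoms = 8 × 1/8 + 2 × 1/2 = 1 + 1 = 2.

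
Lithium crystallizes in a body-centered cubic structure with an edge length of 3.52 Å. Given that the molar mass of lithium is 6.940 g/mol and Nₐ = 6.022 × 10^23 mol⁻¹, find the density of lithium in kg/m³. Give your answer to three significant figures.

528 kg/m³

A BCC unit cell contains Z = 2 atoms.
Cell volume: a³ = (3.52 Å)³ = (3.520 × 10^-8 cm)³ = 4.361 × 10^-23 cm³.
ρ = Z·M/(N_A·a³) = 2 × 6.940 / (6.022 × 10²³ × 4.361 × 10^-23) = 0.5285 g/cm³ = 528 kg/m³.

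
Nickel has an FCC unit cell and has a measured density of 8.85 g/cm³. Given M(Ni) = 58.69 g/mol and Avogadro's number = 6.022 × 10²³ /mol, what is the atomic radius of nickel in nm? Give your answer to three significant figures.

For an FCC cell (Z = 4), a³ = Z·M/(N_A·ρ) = 4 × 58.69 / (6.022 × 10²³ × 8.850) = 4.405 × 10^-23 cm³, so a = 3.532 × 10^-8 cm = 0.3532 nm.
Atoms touch along the face diagonal, so √2·a = 4r, so r = 0.3536 × a = 0.125 nm.

0.125 nm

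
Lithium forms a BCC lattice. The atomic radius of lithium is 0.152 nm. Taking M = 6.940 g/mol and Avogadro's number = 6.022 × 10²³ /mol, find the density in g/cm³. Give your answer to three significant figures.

In a BCC lattice, atoms touch along the body diagonal, so √3·a = 4r, giving a = 0.3510 nm = 3.510 × 10^-8 cm.
With Z = 2, ρ = Z·M/(N_A·a³) = 2 × 6.940 / (6.022 × 10²³ × 4.325 × 10^-23) = 0.5329 g/cm³.

0.533 g/cm³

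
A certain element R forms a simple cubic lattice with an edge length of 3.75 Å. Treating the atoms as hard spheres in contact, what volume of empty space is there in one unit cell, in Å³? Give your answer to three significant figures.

25.1 Å³

In a simple cubic lattice atoms touch along the cell edge, so a = 2r, so r = 0.5000a = 1.875 Å.
V_cell = a³ = 52.73 Å³; V_atoms = 1 × (4/3)πr³ = 27.61 Å³.
Empty space = 52.73 − 27.61 = 25.1 Å³.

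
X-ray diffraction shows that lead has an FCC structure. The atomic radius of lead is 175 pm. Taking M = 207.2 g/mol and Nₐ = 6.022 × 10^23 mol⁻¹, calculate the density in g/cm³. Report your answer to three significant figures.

11.3 g/cm³

In an FCC lattice, atoms touch along the face diagonal, so √2·a = 4r, giving a = 495.0 pm = 4.950 × 10^-8 cm.
With Z = 4, ρ = Z·M/(N_A·a³) = 4 × 207.2 / (6.022 × 10²³ × 1.213 × 10^-22) = 11.35 g/cm³.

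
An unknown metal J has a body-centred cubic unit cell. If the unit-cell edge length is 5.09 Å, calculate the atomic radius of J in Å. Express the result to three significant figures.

In a BCC lattice, atoms touch along the body diagonal, so √3·a = 4r.
r = √3·a/4 = 1.7321 × 5.09 / 4 = 2.20 Å.

2.20 Å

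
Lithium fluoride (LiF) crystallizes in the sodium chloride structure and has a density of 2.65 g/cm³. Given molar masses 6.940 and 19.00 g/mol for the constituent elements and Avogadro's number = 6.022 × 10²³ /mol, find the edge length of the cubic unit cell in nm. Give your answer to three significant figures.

M(LiF) = 25.94 g/mol; Z = 4 formula units per cell.
a³ = Z·M/(N_A·ρ) = 4 × 25.94 / (6.022 × 10²³ × 2.65) = 6.502 × 10^-23 cm³, so a = 4.021 × 10^-8 cm = 0.402 nm.

0.402 nm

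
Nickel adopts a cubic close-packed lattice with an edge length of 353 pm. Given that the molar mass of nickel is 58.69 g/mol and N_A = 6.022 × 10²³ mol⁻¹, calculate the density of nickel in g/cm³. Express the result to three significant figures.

8.86 g/cm³

An FCC unit cell contains Z = 4 atoms.
Cell volume: a³ = (353 pm)³ = (3.530 × 10^-8 cm)³ = 4.399 × 10^-23 cm³.
ρ = Z·M/(N_A·a³) = 4 × 58.69 / (6.022 × 10²³ × 4.399 × 10^-23) = 8.863 g/cm³.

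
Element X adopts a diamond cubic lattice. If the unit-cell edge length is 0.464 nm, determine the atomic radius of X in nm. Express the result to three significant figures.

In a diamond cubic lattice, nearest neighbors lie along the body diagonal with √3·a = 8r.
r = √3·a/8 = 1.7321 × 0.464 / 8 = 0.100 nm.

0.100 nm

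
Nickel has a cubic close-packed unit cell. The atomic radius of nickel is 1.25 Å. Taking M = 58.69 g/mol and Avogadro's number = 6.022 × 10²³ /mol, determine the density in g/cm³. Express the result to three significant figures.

8.82 g/cm³

In an FCC lattice, atoms touch along the face diagonal, so √2·a = 4r, giving a = 3.536 Å = 3.536 × 10^-8 cm.
With Z = 4, ρ = Z·M/(N_A·a³) = 4 × 58.69 / (6.022 × 10²³ × 4.419 × 10^-23) = 8.821 g/cm³.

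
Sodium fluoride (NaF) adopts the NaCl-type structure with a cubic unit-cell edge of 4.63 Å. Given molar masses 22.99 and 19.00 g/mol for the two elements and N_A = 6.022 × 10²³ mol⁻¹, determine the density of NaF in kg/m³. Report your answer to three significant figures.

The NaCl-type structure contains Z = 4 formula units per cell; M(NaF) = 22.99 + 19.00 = 41.99 g/mol.
a³ = (4.630 × 10^-8 cm)³ = 9.925 × 10^-23 cm³.
ρ = 4 × 41.99 / (6.022 × 10²³ × 9.925 × 10^-23) = 2.810 g/cm³ = 2810 kg/m³.

2810 kg/m³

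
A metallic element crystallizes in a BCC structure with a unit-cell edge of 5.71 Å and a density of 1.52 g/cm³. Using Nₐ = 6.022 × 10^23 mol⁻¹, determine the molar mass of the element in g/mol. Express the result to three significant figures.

85.2 g/mol

A BCC cell has Z = 2 atoms; a = 5.710 × 10^-8 cm.
M = ρ·N_A·a³/Z = 1.52 × 6.022 × 10²³ × 1.862 × 10^-22 / 2 = 85.2 g/mol.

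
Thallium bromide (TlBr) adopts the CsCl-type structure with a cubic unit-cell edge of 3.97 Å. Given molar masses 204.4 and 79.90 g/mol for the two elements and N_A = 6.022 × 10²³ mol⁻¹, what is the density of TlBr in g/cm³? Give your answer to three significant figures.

7.55 g/cm³

The CsCl-type structure contains Z = 1 formula unit per cell; M(TlBr) = 204.4 + 79.90 = 284.3 g/mol.
a³ = (3.970 × 10^-8 cm)³ = 6.257 × 10^-23 cm³.
ρ = 1 × 284.3 / (6.022 × 10²³ × 6.257 × 10^-23) = 7.545 g/cm³.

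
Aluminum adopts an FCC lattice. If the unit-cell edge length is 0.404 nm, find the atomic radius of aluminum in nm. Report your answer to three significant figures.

In an FCC lattice, atoms touch along the face diagonal, so √2·a = 4r.
r = √2·a/4 = 1.4142 × 0.404 / 4 = 0.143 nm.

0.143 nm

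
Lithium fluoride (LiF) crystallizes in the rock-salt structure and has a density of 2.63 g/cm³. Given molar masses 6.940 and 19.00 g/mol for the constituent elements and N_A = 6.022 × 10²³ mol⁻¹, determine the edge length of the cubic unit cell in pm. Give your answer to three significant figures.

M(LiF) = 25.94 g/mol; Z = 4 formula units per cell.
a³ = Z·M/(N_A·ρ) = 4 × 25.94 / (6.022 × 10²³ × 2.63) = 6.551 × 10^-23 cm³, so a = 4.031 × 10^-8 cm = 403 pm.

403 pm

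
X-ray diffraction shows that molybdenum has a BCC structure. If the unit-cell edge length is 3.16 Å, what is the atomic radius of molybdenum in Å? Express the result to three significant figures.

In a BCC lattice, atoms touch along the body diagonal, so √3·a = 4r.
r = √3·a/4 = 1.7321 × 3.16 / 4 = 1.37 Å.

1.37 Å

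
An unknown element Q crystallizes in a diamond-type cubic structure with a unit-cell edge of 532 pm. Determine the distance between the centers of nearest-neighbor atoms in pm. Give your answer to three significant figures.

In a diamond cubic structure, nearest neighbors lie along the body diagonal with √3·a = 8r; the nearest-neighbor distance equals 2r = 0.4330·a.
d = 0.4330 × 532 = 230 pm.

230 pm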